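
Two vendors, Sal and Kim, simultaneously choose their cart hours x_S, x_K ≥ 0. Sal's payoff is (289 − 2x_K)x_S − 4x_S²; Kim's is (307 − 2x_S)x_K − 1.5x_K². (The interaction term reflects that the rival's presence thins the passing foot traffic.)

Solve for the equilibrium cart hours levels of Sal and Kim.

Expanding Sal's payoff: 289x_S − 2x_Kx_S − 4x_S².
∂π/∂x_S = 289 − 2x_K − 8x_S = 0, so x_S = 36.125 − 0.25x_K.
Likewise for Kim: x_K = 307/3 − (2/3)x_S.
Plugging x_K into Sal's best response: x_S = 36.125 − 0.25(307/3 − (2/3)x_S) ⇒ (5/6)x_S = 253/24, so x_S = 12.65.
Then x_K = 307/3 − (2/3)·12.65 = 93.9.

12.65, 93.9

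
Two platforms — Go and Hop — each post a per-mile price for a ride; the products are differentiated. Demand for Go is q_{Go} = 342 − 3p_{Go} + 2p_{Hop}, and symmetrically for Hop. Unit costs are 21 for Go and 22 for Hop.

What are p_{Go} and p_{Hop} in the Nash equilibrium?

101.4375, 101.8125

Go's profit: π = (p_{Go} − 21)(342 − 3p_{Go} + 2p_{Hop}).
∂π/∂p_{Go} = 405 − 6p_{Go} + 2p_{Hop} = 0 ⇒ p_{Go} = 67.5 + (1/3)p_{Hop}.
Similarly p_{Hop} = 68 + (1/3)p_{Go}.
Plugging p_{Hop} into Go's best response: p_{Go} = 67.5 + (1/3)(68 + (1/3)p_{Go}) ⇒ (8/9)p_{Go} = 541/6, so p_{Go} = 101.4375.
Then p_{Hop} = 68 + (1/3)·101.4375 = 101.8125.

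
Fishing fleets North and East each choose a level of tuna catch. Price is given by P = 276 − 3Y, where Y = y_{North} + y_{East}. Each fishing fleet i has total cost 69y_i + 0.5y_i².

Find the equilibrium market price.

Fishing fleet North's profit: π = y_{North}(276 − 3(y_{North} + y_{East})) − 69y_{North} − 0.5y_{North}².
∂π/∂y_{North} = 207 − 7y_{North} − 3y_{East} = 0, so y_{North} = 207/7 − (3/7)y_{East}.
Setting y_{North} = y_{East} in the reaction function: y_{North} = 207/7 − (3/7)y_{North}, so y_{North} = (207/7) / (10/7) = 20.7.
Equilibrium price: P = 276 − 3·41.4 = 151.8.

151.8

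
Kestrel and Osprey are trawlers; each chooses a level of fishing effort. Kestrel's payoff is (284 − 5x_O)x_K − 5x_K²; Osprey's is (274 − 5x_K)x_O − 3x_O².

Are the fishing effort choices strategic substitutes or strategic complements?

strategic substitutes

Expanding Kestrel's payoff: 284x_K − 5x_Ox_K − 5x_K².
∂π/∂x_K = 284 − 5x_O − 10x_K = 0, so x_K = 28.4 − 0.5x_O.
The best-response slope dx_K/dx_O = −0.5 < 0: the reaction function is downward-sloping, so the choices are strategic substitutes.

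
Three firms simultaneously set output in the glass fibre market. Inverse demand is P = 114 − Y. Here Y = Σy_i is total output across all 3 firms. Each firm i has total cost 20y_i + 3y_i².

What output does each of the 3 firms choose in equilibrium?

9.4

A representative firm's profit is π_i = y_i(114 − Y) − 20y_i − 3y_i², with Y = y_i + Σ_{j≠i} y_j.
First-order condition: 94 − 8y_i − Σ_{j≠i} y_j = 0.
Imposing symmetry (y_j = y for all j) turns Σ_{j≠i} y_j into 2y, so 94 = 10y and y = 9.4.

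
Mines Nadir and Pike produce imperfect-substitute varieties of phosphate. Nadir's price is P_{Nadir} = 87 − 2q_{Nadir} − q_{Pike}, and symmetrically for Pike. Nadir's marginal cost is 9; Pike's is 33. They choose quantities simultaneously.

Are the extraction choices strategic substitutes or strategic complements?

strategic substitutes

Mine Nadir's profit: π = q_{Nadir}(87 − 2q_{Nadir} − q_{Pike}) − 9q_{Nadir}.
∂π/∂q_{Nadir} = 78 − 4q_{Nadir} − q_{Pike} = 0 ⇒ q_{Nadir} = 19.5 − 0.25q_{Pike}.
The best-response slope dq_{Nadir}/dq_{Pike} = −0.25 < 0: the reaction function is downward-sloping, so the choices are strategic substitutes.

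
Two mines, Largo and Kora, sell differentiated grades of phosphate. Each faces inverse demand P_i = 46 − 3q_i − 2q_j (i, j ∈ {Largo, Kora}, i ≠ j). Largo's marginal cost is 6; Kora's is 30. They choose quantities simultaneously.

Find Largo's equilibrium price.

25.5

Mine Largo's profit: π = q_{Largo}(46 − 3q_{Largo} − 2q_{Kora}) − 6q_{Largo}.
∂π/∂q_{Largo} = 40 − 6q_{Largo} − 2q_{Kora} = 0 ⇒ q_{Largo} = 20/3 − (1/3)q_{Kora}.
Similarly q_{Kora} = 8/3 − (1/3)q_{Largo}.
Plugging q_{Kora} into Largo's best response: q_{Largo} = 20/3 − (1/3)(8/3 − (1/3)q_{Largo}) ⇒ (8/9)q_{Largo} = 52/9, so q_{Largo} = 6.5.
Then q_{Kora} = 8/3 − (1/3)·6.5 = 0.5.
P_{Largo} = 46 − 3·6.5 − 2·0.5 = 25.5.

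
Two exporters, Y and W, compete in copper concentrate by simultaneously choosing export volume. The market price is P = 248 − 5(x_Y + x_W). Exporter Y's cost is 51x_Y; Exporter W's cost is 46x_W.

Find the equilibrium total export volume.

26.6

Exporter Y's profit: π = x_Y(248 − 5(x_Y + x_W)) − 51x_Y.
∂π/∂x_Y = 197 − 10x_Y − 5x_W = 0, so x_Y = 19.7 − 0.5x_W.
By the same steps for W: x_W = 20.2 − 0.5x_Y.
Solving the two reaction functions simultaneously: (1 − (−0.5)(−0.5))x_Y = 19.7 − 0.5·20.2, so 0.75x_Y = 9.6 and x_Y = 12.8.
Then x_W = 20.2 − 0.5·12.8 = 13.8.
Total export volume: 12.8 + 13.8 = 26.6.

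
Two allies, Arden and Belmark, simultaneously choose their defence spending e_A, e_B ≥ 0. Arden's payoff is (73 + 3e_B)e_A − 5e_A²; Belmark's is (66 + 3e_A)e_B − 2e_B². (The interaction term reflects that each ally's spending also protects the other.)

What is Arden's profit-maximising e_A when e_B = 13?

11.2

Expanding Arden's payoff: 73e_A + 3e_Be_A − 5e_A².
∂π/∂e_A = 73 + 3e_B − 10e_A = 0, so e_A = 7.3 + 0.3e_B.
At e_B = 13: e_A = 7.3 + 0.3·13 = 11.2.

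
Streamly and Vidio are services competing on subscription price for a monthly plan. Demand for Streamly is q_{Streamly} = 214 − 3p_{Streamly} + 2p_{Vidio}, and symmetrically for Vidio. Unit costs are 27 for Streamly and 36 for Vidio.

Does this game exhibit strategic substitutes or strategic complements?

strategic complements

Streamly's profit: π = (p_{Streamly} − 27)(214 − 3p_{Streamly} + 2p_{Vidio}).
∂π/∂p_{Streamly} = 295 − 6p_{Streamly} + 2p_{Vidio} = 0 ⇒ p_{Streamly} = 295/6 + (1/3)p_{Vidio}.
The best-response slope dp_{Streamly}/dp_{Vidio} = 1/3 > 0: the reaction function is upward-sloping, so the choices are strategic complements.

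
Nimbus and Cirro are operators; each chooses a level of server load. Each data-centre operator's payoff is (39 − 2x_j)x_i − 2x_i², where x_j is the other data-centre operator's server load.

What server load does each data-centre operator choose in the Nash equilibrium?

Nimbus's payoff is (39 − 2x_C)x_N − 2x_N².
∂π/∂x_N = 39 − 2x_C − 4x_N = 0, so x_N = 9.75 − 0.5x_C.
The game is symmetric, so in equilibrium x_C = x_N: the reaction function gives 1.5x_N = 9.75, hence x_N = 6.5.

6.5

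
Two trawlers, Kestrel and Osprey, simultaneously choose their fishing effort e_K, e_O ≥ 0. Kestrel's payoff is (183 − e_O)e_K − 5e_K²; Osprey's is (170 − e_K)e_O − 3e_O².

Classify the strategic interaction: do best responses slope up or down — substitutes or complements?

Expanding Kestrel's payoff: 183e_K − e_Oe_K − 5e_K².
∂π/∂e_K = 183 − e_O − 10e_K = 0, so e_K = 18.3 − 0.1e_O.
The best-response slope de_K/de_O = −0.1 < 0: the reaction function is downward-sloping, so the choices are strategic substitutes.

strategic substitutes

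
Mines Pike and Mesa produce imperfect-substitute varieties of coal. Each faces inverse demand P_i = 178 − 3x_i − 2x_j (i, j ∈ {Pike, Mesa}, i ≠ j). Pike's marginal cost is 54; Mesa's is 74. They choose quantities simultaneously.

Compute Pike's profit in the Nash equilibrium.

Mine Pike's profit: π = x_{Pike}(178 − 3x_{Pike} − 2x_{Mesa}) − 54x_{Pike}.
∂π/∂x_{Pike} = 124 − 6x_{Pike} − 2x_{Mesa} = 0 ⇒ x_{Pike} = 62/3 − (1/3)x_{Mesa}.
Similarly x_{Mesa} = 52/3 − (1/3)x_{Pike}.
Substituting the second reaction function into the first: x_{Pike} = 62/3 − (1/3)(52/3 − (1/3)x_{Pike}), which gives (8/9)x_{Pike} = 134/9 ⇒ x_{Pike} = 16.75.
Then x_{Mesa} = 52/3 − (1/3)·16.75 = 11.75.
P_{Pike} = 178 − 3·16.75 − 2·11.75 = 104.25.
Profit = (104.25 − 54)·16.75 = 841.6875.

841.6875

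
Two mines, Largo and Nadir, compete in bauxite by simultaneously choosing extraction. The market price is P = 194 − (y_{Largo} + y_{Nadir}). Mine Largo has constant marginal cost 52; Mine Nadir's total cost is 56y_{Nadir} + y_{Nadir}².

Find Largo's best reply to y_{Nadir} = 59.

41.5

Mine Largo's profit: π = y_{Largo}(194 − (y_{Largo} + y_{Nadir})) − 52y_{Largo}.
∂π/∂y_{Largo} = 142 − 2y_{Largo} − y_{Nadir} = 0, so y_{Largo} = 71 − 0.5y_{Nadir}.
At y_{Nadir} = 59: y_{Largo} = 71 − 0.5·59 = 41.5.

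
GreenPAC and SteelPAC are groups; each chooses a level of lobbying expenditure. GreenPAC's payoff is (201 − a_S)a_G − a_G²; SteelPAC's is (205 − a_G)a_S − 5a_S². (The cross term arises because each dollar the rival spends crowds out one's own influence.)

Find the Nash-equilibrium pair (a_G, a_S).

95, 11

Expanding GreenPAC's payoff: 201a_G − a_Sa_G − a_G².
∂π/∂a_G = 201 − a_S − 2a_G = 0, so a_G = 100.5 − 0.5a_S.
Likewise for SteelPAC: a_S = 20.5 − 0.1a_G.
Substituting the second reaction function into the first: a_G = 100.5 − 0.5(20.5 − 0.1a_G), which gives 0.95a_G = 90.25 ⇒ a_G = 95.
Then a_S = 20.5 − 0.1·95 = 11.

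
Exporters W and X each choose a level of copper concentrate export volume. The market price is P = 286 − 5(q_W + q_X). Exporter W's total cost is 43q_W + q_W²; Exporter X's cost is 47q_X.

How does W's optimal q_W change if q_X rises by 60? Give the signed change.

Exporter W's profit: π = q_W(286 − 5(q_W + q_X)) − 43q_W − q_W².
∂π/∂q_W = 243 − 12q_W − 5q_X = 0, so q_W = 20.25 − (5/12)q_X.
The reaction-function slope is −5/12, so a 60-unit rise in q_X moves q_W by −5/12 × 60 = −25. W's best response falls — the actions are strategic substitutes.

-25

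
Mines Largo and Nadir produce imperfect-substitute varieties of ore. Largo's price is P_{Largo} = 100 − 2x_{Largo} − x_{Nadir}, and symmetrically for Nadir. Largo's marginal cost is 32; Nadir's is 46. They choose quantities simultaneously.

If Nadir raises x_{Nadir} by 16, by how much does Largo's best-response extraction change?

Mine Largo's profit: π = x_{Largo}(100 − 2x_{Largo} − x_{Nadir}) − 32x_{Largo}.
∂π/∂x_{Largo} = 68 − 4x_{Largo} − x_{Nadir} = 0 ⇒ x_{Largo} = 17 − 0.25x_{Nadir}.
The reaction-function slope is −0.25, so a 16-unit rise in x_{Nadir} moves x_{Largo} by −0.25 × 16 = −4. Largo's best response falls — the actions are strategic substitutes.

-4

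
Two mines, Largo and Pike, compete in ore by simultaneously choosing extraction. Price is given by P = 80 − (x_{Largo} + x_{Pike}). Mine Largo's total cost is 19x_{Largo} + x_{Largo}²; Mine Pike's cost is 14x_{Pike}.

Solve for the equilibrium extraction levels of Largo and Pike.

8, 29

Mine Largo's profit: π = x_{Largo}(80 − (x_{Largo} + x_{Pike})) − 19x_{Largo} − x_{Largo}².
∂π/∂x_{Largo} = 61 − 4x_{Largo} − x_{Pike} = 0, so x_{Largo} = 15.25 − 0.25x_{Pike}.
For Pike: ∂π/∂x_{Pike} = 66 − 2x_{Pike} − x_{Largo} = 0 ⇒ x_{Pike} = 33 − 0.5x_{Largo}.
Plugging x_{Pike} into Largo's best response: x_{Largo} = 15.25 − 0.25(33 − 0.5x_{Largo}) ⇒ 0.875x_{Largo} = 7, so x_{Largo} = 8.
Then x_{Pike} = 33 − 0.5·8 = 29.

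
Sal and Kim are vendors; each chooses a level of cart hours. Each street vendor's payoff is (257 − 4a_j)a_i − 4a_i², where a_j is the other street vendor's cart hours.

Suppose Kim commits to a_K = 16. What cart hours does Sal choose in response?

Sal's payoff is (257 − 4a_K)a_S − 4a_S².
∂π/∂a_S = 257 − 4a_K − 8a_S = 0, so a_S = 32.125 − 0.5a_K.
At a_K = 16: a_S = 32.125 − 0.5·16 = 24.125.

24.125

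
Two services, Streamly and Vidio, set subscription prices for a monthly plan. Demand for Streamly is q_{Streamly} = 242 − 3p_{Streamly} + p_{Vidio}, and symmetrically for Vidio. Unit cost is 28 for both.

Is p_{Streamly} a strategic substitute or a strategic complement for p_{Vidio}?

Streamly's profit: π = (p_{Streamly} − 28)(242 − 3p_{Streamly} + p_{Vidio}).
∂π/∂p_{Streamly} = 326 − 6p_{Streamly} + p_{Vidio} = 0 ⇒ p_{Streamly} = 163/3 + (1/6)p_{Vidio}.
The best-response slope dp_{Streamly}/dp_{Vidio} = 1/6 > 0: the reaction function is upward-sloping, so the choices are strategic complements.

strategic complements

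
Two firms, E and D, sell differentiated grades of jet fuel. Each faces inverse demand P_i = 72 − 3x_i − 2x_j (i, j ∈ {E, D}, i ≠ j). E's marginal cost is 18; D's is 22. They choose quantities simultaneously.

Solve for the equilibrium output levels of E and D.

Firm E's profit: π = x_E(72 − 3x_E − 2x_D) − 18x_E.
∂π/∂x_E = 54 − 6x_E − 2x_D = 0 ⇒ x_E = 9 − (1/3)x_D.
Similarly x_D = 25/3 − (1/3)x_E.
Plugging x_D into E's best response: x_E = 9 − (1/3)(25/3 − (1/3)x_E) ⇒ (8/9)x_E = 56/9, so x_E = 7.
Then x_D = 25/3 − (1/3)·7 = 6.

7, 6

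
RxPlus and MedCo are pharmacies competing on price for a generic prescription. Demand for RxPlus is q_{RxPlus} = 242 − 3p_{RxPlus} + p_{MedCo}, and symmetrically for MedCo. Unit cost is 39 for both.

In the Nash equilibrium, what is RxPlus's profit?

3227.52

RxPlus's profit: π = (p_{RxPlus} − 39)(242 − 3p_{RxPlus} + p_{MedCo}).
∂π/∂p_{RxPlus} = 359 − 6p_{RxPlus} + p_{MedCo} = 0 ⇒ p_{RxPlus} = 359/6 + (1/6)p_{MedCo}.
Setting p_{RxPlus} = p_{MedCo} in the reaction function: p_{RxPlus} = 359/6 + (1/6)p_{RxPlus}, so p_{RxPlus} = (359/6) / (5/6) = 71.8.
q_{RxPlus} = 242 − 3·71.8 + 71.8 = 98.4.
Profit = (71.8 − 39)·98.4 = 3227.52.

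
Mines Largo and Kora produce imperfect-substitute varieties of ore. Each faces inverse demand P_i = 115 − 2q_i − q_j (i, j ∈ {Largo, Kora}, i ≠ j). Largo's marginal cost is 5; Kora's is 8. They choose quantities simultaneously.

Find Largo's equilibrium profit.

Mine Largo's profit: π = q_{Largo}(115 − 2q_{Largo} − q_{Kora}) − 5q_{Largo}.
∂π/∂q_{Largo} = 110 − 4q_{Largo} − q_{Kora} = 0 ⇒ q_{Largo} = 27.5 − 0.25q_{Kora}.
Similarly q_{Kora} = 26.75 − 0.25q_{Largo}.
Plugging q_{Kora} into Largo's best response: q_{Largo} = 27.5 − 0.25(26.75 − 0.25q_{Largo}) ⇒ 0.9375q_{Largo} = 20.8125, so q_{Largo} = 22.2.
Then q_{Kora} = 26.75 − 0.25·22.2 = 21.2.
P_{Largo} = 115 − 2·22.2 − 21.2 = 49.4.
Profit = (49.4 − 5)·22.2 = 985.68.

985.68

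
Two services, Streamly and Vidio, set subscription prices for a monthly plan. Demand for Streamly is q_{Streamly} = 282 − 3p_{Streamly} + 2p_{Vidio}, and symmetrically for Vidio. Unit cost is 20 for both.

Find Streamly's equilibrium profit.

12870.75

Streamly's profit: π = (p_{Streamly} − 20)(282 − 3p_{Streamly} + 2p_{Vidio}).
∂π/∂p_{Streamly} = 342 − 6p_{Streamly} + 2p_{Vidio} = 0 ⇒ p_{Streamly} = 57 + (1/3)p_{Vidio}.
By symmetry p_{Vidio} = p_{Streamly}; substituting into the reaction function, (2/3)p_{Streamly} = 57 and p_{Streamly} = 85.5.
q_{Streamly} = 282 − 3·85.5 + 2·85.5 = 196.5.
Profit = (85.5 − 20)·196.5 = 12870.75.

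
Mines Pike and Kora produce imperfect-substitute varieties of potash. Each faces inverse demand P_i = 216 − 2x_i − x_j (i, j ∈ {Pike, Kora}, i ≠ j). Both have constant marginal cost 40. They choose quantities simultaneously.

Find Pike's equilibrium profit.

Mine Pike's profit: π = x_{Pike}(216 − 2x_{Pike} − x_{Kora}) − 40x_{Pike}.
∂π/∂x_{Pike} = 176 − 4x_{Pike} − x_{Kora} = 0 ⇒ x_{Pike} = 44 − 0.25x_{Kora}.
Setting x_{Pike} = x_{Kora} in the reaction function: x_{Pike} = 44 − 0.25x_{Pike}, so x_{Pike} = 44 / 1.25 = 35.2.
P_{Pike} = 216 − 2·35.2 − 35.2 = 110.4.
Profit = (110.4 − 40)·35.2 = 2478.08.

2478.08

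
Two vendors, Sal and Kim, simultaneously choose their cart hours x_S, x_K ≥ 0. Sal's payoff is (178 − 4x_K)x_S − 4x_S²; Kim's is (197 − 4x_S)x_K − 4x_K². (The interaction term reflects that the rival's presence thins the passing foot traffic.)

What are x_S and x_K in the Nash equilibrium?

13.25, 18

Expanding Sal's payoff: 178x_S − 4x_Kx_S − 4x_S².
∂π/∂x_S = 178 − 4x_K − 8x_S = 0, so x_S = 22.25 − 0.5x_K.
Likewise for Kim: x_K = 24.625 − 0.5x_S.
Substituting the second reaction function into the first: x_S = 22.25 − 0.5(24.625 − 0.5x_S), which gives 0.75x_S = 9.9375 ⇒ x_S = 13.25.
Then x_K = 24.625 − 0.5·13.25 = 18.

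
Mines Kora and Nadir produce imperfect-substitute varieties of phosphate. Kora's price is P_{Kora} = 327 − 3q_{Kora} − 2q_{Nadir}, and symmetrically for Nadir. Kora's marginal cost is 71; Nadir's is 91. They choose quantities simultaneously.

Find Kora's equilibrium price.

Mine Kora's profit: π = q_{Kora}(327 − 3q_{Kora} − 2q_{Nadir}) − 71q_{Kora}.
∂π/∂q_{Kora} = 256 − 6q_{Kora} − 2q_{Nadir} = 0 ⇒ q_{Kora} = 128/3 − (1/3)q_{Nadir}.
Similarly q_{Nadir} = 118/3 − (1/3)q_{Kora}.
Solving the two reaction functions simultaneously: (1 − (−1/3)(−1/3))q_{Kora} = 128/3 − (1/3)·(118/3), so (8/9)q_{Kora} = 266/9 and q_{Kora} = 33.25.
Then q_{Nadir} = 118/3 − (1/3)·33.25 = 28.25.
P_{Kora} = 327 − 3·33.25 − 2·28.25 = 170.75.

170.75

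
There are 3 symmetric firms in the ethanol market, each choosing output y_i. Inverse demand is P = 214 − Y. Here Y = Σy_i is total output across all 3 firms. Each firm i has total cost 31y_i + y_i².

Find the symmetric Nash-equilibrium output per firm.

A representative firm's profit is π_i = y_i(214 − Y) − 31y_i − y_i², with Y = y_i + Σ_{j≠i} y_j.
First-order condition: 183 − 4y_i − Σ_{j≠i} y_j = 0.
With identical firms, set every y_j = y: then 183 − 4y − 2y = 0, i.e. y = 183/6 = 30.5.

30.5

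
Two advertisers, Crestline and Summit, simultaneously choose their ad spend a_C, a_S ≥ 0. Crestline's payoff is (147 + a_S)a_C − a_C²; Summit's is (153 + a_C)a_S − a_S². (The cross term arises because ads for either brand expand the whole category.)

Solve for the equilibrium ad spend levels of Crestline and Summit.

149, 151

Expanding Crestline's payoff: 147a_C + a_Sa_C − a_C².
∂π/∂a_C = 147 + a_S − 2a_C = 0, so a_C = 73.5 + 0.5a_S.
Likewise for Summit: a_S = 76.5 + 0.5a_C.
Plugging a_S into Crestline's best response: a_C = 73.5 + 0.5(76.5 + 0.5a_C) ⇒ 0.75a_C = 111.75, so a_C = 149.
Then a_S = 76.5 + 0.5·149 = 151.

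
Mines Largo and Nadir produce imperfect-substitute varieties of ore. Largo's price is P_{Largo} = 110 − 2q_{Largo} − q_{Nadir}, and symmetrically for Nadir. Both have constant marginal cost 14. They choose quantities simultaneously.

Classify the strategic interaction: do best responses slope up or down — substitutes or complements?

Mine Largo's profit: π = q_{Largo}(110 − 2q_{Largo} − q_{Nadir}) − 14q_{Largo}.
∂π/∂q_{Largo} = 96 − 4q_{Largo} − q_{Nadir} = 0 ⇒ q_{Largo} = 24 − 0.25q_{Nadir}.
The best-response slope dq_{Largo}/dq_{Nadir} = −0.25 < 0: the reaction function is downward-sloping, so the choices are strategic substitutes.

strategic substitutes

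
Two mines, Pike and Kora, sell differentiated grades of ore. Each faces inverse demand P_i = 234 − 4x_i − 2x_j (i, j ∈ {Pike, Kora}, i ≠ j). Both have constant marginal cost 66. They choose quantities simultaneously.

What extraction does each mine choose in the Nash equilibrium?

Mine Pike's profit: π = x_{Pike}(234 − 4x_{Pike} − 2x_{Kora}) − 66x_{Pike}.
∂π/∂x_{Pike} = 168 − 8x_{Pike} − 2x_{Kora} = 0 ⇒ x_{Pike} = 21 − 0.25x_{Kora}.
The game is symmetric, so in equilibrium x_{Kora} = x_{Pike}: the reaction function gives 1.25x_{Pike} = 21, hence x_{Pike} = 16.8.

16.8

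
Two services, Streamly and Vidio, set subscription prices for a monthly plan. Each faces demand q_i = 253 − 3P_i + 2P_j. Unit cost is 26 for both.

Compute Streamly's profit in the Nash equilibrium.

9661.6875

Streamly's profit: π = (P_{Streamly} − 26)(253 − 3P_{Streamly} + 2P_{Vidio}).
∂π/∂P_{Streamly} = 331 − 6P_{Streamly} + 2P_{Vidio} = 0 ⇒ P_{Streamly} = 331/6 + (1/3)P_{Vidio}.
The game is symmetric, so in equilibrium P_{Vidio} = P_{Streamly}: the reaction function gives (2/3)P_{Streamly} = 331/6, hence P_{Streamly} = 82.75.
q_{Streamly} = 253 − 3·82.75 + 2·82.75 = 170.25.
Profit = (82.75 − 26)·170.25 = 9661.6875.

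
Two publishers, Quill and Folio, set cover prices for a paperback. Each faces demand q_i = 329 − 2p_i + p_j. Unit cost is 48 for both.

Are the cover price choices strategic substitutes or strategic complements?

strategic complements

Quill's profit: π = (p_{Quill} − 48)(329 − 2p_{Quill} + p_{Folio}).
∂π/∂p_{Quill} = 425 − 4p_{Quill} + p_{Folio} = 0 ⇒ p_{Quill} = 106.25 + 0.25p_{Folio}.
The best-response slope dp_{Quill}/dp_{Folio} = 0.25 > 0: the reaction function is upward-sloping, so the choices are strategic complements.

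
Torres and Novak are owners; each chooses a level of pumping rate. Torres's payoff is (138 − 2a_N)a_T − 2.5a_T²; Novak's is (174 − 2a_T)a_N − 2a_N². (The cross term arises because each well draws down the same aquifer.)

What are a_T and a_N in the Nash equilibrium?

12.75, 37.125

Expanding Torres's payoff: 138a_T − 2a_Na_T − 2.5a_T².
∂π/∂a_T = 138 − 2a_N − 5a_T = 0, so a_T = 27.6 − 0.4a_N.
Likewise for Novak: a_N = 43.5 − 0.5a_T.
Substituting the second reaction function into the first: a_T = 27.6 − 0.4(43.5 − 0.5a_T), which gives 0.8a_T = 10.2 ⇒ a_T = 12.75.
Then a_N = 43.5 − 0.5·12.75 = 37.125.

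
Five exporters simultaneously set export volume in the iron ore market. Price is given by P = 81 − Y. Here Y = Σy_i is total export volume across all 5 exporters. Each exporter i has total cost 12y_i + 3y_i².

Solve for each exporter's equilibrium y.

A representative exporter's profit is π_i = y_i(81 − Y) − 12y_i − 3y_i², with Y = y_i + Σ_{j≠i} y_j.
First-order condition: 69 − 8y_i − Σ_{j≠i} y_j = 0.
In a symmetric equilibrium every exporter chooses the same y, so Σ_{j≠i} y_j = 4y. The condition becomes 69 − 12y = 0, giving y = 69/12 = 5.75.

5.75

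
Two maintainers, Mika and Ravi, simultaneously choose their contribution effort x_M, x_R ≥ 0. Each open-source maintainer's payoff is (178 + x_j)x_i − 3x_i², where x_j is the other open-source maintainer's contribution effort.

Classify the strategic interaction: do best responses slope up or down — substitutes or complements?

Mika's payoff is (178 + x_R)x_M − 3x_M².
∂π/∂x_M = 178 + x_R − 6x_M = 0, so x_M = 89/3 + (1/6)x_R.
The best-response slope dx_M/dx_R = 1/6 > 0: the reaction function is upward-sloping, so the choices are strategic complements.

strategic complements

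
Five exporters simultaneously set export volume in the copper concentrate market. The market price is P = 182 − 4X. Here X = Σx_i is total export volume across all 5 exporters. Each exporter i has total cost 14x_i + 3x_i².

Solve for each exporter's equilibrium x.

5.6

A representative exporter's profit is π_i = x_i(182 − 4X) − 14x_i − 3x_i², with X = x_i + Σ_{j≠i} x_j.
First-order condition: 168 − 14x_i − 4Σ_{j≠i} x_j = 0.
Imposing symmetry (x_j = x for all j) turns Σ_{j≠i} x_j into 4x, so 168 = 30x and x = 5.6.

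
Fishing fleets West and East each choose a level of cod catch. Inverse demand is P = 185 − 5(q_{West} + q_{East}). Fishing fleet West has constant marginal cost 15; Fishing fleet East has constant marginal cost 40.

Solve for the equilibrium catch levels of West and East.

13, 8

Fishing fleet West's profit: π = q_{West}(185 − 5(q_{West} + q_{East})) − 15q_{West}.
∂π/∂q_{West} = 170 − 10q_{West} − 5q_{East} = 0, so q_{West} = 17 − 0.5q_{East}.
By the same steps for East: q_{East} = 14.5 − 0.5q_{West}.
Plugging q_{East} into West's best response: q_{West} = 17 − 0.5(14.5 − 0.5q_{West}) ⇒ 0.75q_{West} = 9.75, so q_{West} = 13.
Then q_{East} = 14.5 − 0.5·13 = 8.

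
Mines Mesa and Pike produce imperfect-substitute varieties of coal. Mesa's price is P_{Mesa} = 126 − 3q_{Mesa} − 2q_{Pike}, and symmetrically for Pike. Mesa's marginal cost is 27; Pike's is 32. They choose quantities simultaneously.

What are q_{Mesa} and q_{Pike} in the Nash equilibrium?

12.6875, 11.4375

Mine Mesa's profit: π = q_{Mesa}(126 − 3q_{Mesa} − 2q_{Pike}) − 27q_{Mesa}.
∂π/∂q_{Mesa} = 99 − 6q_{Mesa} − 2q_{Pike} = 0 ⇒ q_{Mesa} = 16.5 − (1/3)q_{Pike}.
Similarly q_{Pike} = 47/3 − (1/3)q_{Mesa}.
Plugging q_{Pike} into Mesa's best response: q_{Mesa} = 16.5 − (1/3)(47/3 − (1/3)q_{Mesa}) ⇒ (8/9)q_{Mesa} = 203/18, so q_{Mesa} = 12.6875.
Then q_{Pike} = 47/3 − (1/3)·12.6875 = 11.4375.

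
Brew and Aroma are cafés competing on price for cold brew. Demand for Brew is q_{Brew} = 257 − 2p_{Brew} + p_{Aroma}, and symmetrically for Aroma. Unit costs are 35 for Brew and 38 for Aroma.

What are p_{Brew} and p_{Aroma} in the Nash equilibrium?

Brew's profit: π = (p_{Brew} − 35)(257 − 2p_{Brew} + p_{Aroma}).
∂π/∂p_{Brew} = 327 − 4p_{Brew} + p_{Aroma} = 0 ⇒ p_{Brew} = 81.75 + 0.25p_{Aroma}.
Similarly p_{Aroma} = 83.25 + 0.25p_{Brew}.
Solving the two reaction functions simultaneously: (1 − (0.25)(0.25))p_{Brew} = 81.75 + 0.25·83.25, so 0.9375p_{Brew} = 102.5625 and p_{Brew} = 109.4.
Then p_{Aroma} = 83.25 + 0.25·109.4 = 110.6.

109.4, 110.6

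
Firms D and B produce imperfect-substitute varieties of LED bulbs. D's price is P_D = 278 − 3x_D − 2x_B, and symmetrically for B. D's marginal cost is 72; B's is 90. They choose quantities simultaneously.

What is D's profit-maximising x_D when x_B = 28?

25

Firm D's profit: π = x_D(278 − 3x_D − 2x_B) − 72x_D.
∂π/∂x_D = 206 − 6x_D − 2x_B = 0 ⇒ x_D = 103/3 − (1/3)x_B.
At x_B = 28: x_D = 103/3 − (1/3)·28 = 25.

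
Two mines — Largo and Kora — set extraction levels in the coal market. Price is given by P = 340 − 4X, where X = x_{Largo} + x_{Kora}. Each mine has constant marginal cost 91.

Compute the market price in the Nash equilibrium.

174

Mine Largo's profit: π = x_{Largo}(340 − 4(x_{Largo} + x_{Kora})) − 91x_{Largo}.
∂π/∂x_{Largo} = 249 − 8x_{Largo} − 4x_{Kora} = 0, so x_{Largo} = 31.125 − 0.5x_{Kora}.
By symmetry x_{Kora} = x_{Largo}; substituting into the reaction function, 1.5x_{Largo} = 31.125 and x_{Largo} = 20.75.
Equilibrium price: P = 340 − 4·41.5 = 174.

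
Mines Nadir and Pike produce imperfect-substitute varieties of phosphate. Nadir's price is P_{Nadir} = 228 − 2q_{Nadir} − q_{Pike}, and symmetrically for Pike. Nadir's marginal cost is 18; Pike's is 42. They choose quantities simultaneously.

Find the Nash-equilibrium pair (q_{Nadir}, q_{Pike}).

43.6, 35.6

Mine Nadir's profit: π = q_{Nadir}(228 − 2q_{Nadir} − q_{Pike}) − 18q_{Nadir}.
∂π/∂q_{Nadir} = 210 − 4q_{Nadir} − q_{Pike} = 0 ⇒ q_{Nadir} = 52.5 − 0.25q_{Pike}.
Similarly q_{Pike} = 46.5 − 0.25q_{Nadir}.
Solving the two reaction functions simultaneously: (1 − (−0.25)(−0.25))q_{Nadir} = 52.5 − 0.25·46.5, so 0.9375q_{Nadir} = 40.875 and q_{Nadir} = 43.6.
Then q_{Pike} = 46.5 − 0.25·43.6 = 35.6.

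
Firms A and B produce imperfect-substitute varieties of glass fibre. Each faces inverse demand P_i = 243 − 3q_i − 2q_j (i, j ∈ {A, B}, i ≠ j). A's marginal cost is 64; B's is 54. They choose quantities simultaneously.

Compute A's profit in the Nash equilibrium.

1419.1875

Firm A's profit: π = q_A(243 − 3q_A − 2q_B) − 64q_A.
∂π/∂q_A = 179 − 6q_A − 2q_B = 0 ⇒ q_A = 179/6 − (1/3)q_B.
Similarly q_B = 31.5 − (1/3)q_A.
Substituting the second reaction function into the first: q_A = 179/6 − (1/3)(31.5 − (1/3)q_A), which gives (8/9)q_A = 58/3 ⇒ q_A = 21.75.
Then q_B = 31.5 − (1/3)·21.75 = 24.25.
P_A = 243 − 3·21.75 − 2·24.25 = 129.25.
Profit = (129.25 − 64)·21.75 = 1419.1875.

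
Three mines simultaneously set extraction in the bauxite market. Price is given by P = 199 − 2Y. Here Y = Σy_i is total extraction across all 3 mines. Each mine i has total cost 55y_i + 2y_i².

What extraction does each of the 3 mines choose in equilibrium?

A representative mine's profit is π_i = y_i(199 − 2Y) − 55y_i − 2y_i², with Y = y_i + Σ_{j≠i} y_j.
First-order condition: 144 − 8y_i − 2Σ_{j≠i} y_j = 0.
In a symmetric equilibrium every mine chooses the same y, so Σ_{j≠i} y_j = 2y. The condition becomes 144 − 12y = 0, giving y = 144/12 = 12.

12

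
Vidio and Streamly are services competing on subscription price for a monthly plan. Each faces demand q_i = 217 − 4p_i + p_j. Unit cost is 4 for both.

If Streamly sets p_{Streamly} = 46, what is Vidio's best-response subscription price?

34.875

Vidio's profit: π = (p_{Vidio} − 4)(217 − 4p_{Vidio} + p_{Streamly}).
∂π/∂p_{Vidio} = 233 − 8p_{Vidio} + p_{Streamly} = 0 ⇒ p_{Vidio} = 29.125 + 0.125p_{Streamly}.
At p_{Streamly} = 46: p_{Vidio} = 29.125 + 0.125·46 = 34.875.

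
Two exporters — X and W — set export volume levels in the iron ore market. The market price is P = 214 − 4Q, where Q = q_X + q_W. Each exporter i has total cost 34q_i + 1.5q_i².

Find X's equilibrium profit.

792

Exporter X's profit: π = q_X(214 − 4(q_X + q_W)) − 34q_X − 1.5q_X².
∂π/∂q_X = 180 − 11q_X − 4q_W = 0, so q_X = 180/11 − (4/11)q_W.
The game is symmetric, so in equilibrium q_W = q_X: the reaction function gives (15/11)q_X = 180/11, hence q_X = 12.
Price P = 214 − 4·24 = 118.
X's profit: (118 − 34)·12 − 1.5(12)² = 792.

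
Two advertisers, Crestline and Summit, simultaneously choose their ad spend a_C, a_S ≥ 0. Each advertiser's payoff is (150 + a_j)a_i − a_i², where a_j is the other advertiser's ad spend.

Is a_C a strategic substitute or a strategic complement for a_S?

strategic complements

Crestline's payoff is (150 + a_S)a_C − a_C².
∂π/∂a_C = 150 + a_S − 2a_C = 0, so a_C = 75 + 0.5a_S.
The best-response slope da_C/da_S = 0.5 > 0: the reaction function is upward-sloping, so the choices are strategic complements.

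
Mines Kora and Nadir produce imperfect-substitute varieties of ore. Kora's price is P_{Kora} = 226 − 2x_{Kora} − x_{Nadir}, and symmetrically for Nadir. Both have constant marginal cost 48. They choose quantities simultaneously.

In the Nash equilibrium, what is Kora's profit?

Mine Kora's profit: π = x_{Kora}(226 − 2x_{Kora} − x_{Nadir}) − 48x_{Kora}.
∂π/∂x_{Kora} = 178 − 4x_{Kora} − x_{Nadir} = 0 ⇒ x_{Kora} = 44.5 − 0.25x_{Nadir}.
Setting x_{Kora} = x_{Nadir} in the reaction function: x_{Kora} = 44.5 − 0.25x_{Kora}, so x_{Kora} = 44.5 / 1.25 = 35.6.
P_{Kora} = 226 − 2·35.6 − 35.6 = 119.2.
Profit = (119.2 − 48)·35.6 = 2534.72.

2534.72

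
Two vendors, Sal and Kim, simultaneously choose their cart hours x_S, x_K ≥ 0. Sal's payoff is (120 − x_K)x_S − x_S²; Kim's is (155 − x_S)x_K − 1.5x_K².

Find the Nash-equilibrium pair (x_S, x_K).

Expanding Sal's payoff: 120x_S − x_Kx_S − x_S².
∂π/∂x_S = 120 − x_K − 2x_S = 0, so x_S = 60 − 0.5x_K.
Likewise for Kim: x_K = 155/3 − (1/3)x_S.
Solving the two reaction functions simultaneously: (1 − (−0.5)(−1/3))x_S = 60 − 0.5·(155/3), so (5/6)x_S = 205/6 and x_S = 41.
Then x_K = 155/3 − (1/3)·41 = 38.

41, 38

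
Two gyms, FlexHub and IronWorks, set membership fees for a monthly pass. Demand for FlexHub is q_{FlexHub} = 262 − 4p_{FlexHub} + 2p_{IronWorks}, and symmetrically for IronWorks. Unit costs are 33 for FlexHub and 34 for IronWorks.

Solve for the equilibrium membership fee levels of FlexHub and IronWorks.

65.8, 66.2

FlexHub's profit: π = (p_{FlexHub} − 33)(262 − 4p_{FlexHub} + 2p_{IronWorks}).
∂π/∂p_{FlexHub} = 394 − 8p_{FlexHub} + 2p_{IronWorks} = 0 ⇒ p_{FlexHub} = 49.25 + 0.25p_{IronWorks}.
Similarly p_{IronWorks} = 49.75 + 0.25p_{FlexHub}.
Solving the two reaction functions simultaneously: (1 − (0.25)(0.25))p_{FlexHub} = 49.25 + 0.25·49.75, so 0.9375p_{FlexHub} = 61.6875 and p_{FlexHub} = 65.8.
Then p_{IronWorks} = 49.75 + 0.25·65.8 = 66.2.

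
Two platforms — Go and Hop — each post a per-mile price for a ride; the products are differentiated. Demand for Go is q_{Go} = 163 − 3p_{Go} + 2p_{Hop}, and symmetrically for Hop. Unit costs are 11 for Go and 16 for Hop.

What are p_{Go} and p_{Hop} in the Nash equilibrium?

49.9375, 51.8125

Go's profit: π = (p_{Go} − 11)(163 − 3p_{Go} + 2p_{Hop}).
∂π/∂p_{Go} = 196 − 6p_{Go} + 2p_{Hop} = 0 ⇒ p_{Go} = 98/3 + (1/3)p_{Hop}.
Similarly p_{Hop} = 211/6 + (1/3)p_{Go}.
Plugging p_{Hop} into Go's best response: p_{Go} = 98/3 + (1/3)(211/6 + (1/3)p_{Go}) ⇒ (8/9)p_{Go} = 799/18, so p_{Go} = 49.9375.
Then p_{Hop} = 211/6 + (1/3)·49.9375 = 51.8125.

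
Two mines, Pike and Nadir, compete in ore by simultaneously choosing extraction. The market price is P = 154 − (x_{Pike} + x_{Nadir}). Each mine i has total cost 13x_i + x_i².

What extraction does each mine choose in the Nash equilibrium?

Mine Pike's profit: π = x_{Pike}(154 − (x_{Pike} + x_{Nadir})) − 13x_{Pike} − x_{Pike}².
∂π/∂x_{Pike} = 141 − 4x_{Pike} − x_{Nadir} = 0, so x_{Pike} = 35.25 − 0.25x_{Nadir}.
By symmetry x_{Nadir} = x_{Pike}; substituting into the reaction function, 1.25x_{Pike} = 35.25 and x_{Pike} = 28.2.

28.2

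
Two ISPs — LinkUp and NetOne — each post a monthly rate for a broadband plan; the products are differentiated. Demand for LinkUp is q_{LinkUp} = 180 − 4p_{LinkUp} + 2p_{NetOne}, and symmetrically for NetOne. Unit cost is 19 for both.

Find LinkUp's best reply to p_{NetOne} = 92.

55

LinkUp's profit: π = (p_{LinkUp} − 19)(180 − 4p_{LinkUp} + 2p_{NetOne}).
∂π/∂p_{LinkUp} = 256 − 8p_{LinkUp} + 2p_{NetOne} = 0 ⇒ p_{LinkUp} = 32 + 0.25p_{NetOne}.
At p_{NetOne} = 92: p_{LinkUp} = 32 + 0.25·92 = 55.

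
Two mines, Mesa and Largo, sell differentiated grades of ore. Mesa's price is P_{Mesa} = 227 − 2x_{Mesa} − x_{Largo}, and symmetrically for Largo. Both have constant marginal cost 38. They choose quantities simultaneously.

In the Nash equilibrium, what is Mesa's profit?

Mine Mesa's profit: π = x_{Mesa}(227 − 2x_{Mesa} − x_{Largo}) − 38x_{Mesa}.
∂π/∂x_{Mesa} = 189 − 4x_{Mesa} − x_{Largo} = 0 ⇒ x_{Mesa} = 47.25 − 0.25x_{Largo}.
The game is symmetric, so in equilibrium x_{Largo} = x_{Mesa}: the reaction function gives 1.25x_{Mesa} = 47.25, hence x_{Mesa} = 37.8.
P_{Mesa} = 227 − 2·37.8 − 37.8 = 113.6.
Profit = (113.6 − 38)·37.8 = 2857.68.

2857.68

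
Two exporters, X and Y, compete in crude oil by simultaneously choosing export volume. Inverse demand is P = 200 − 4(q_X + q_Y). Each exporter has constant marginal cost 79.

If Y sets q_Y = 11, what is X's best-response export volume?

9.625

Exporter X's profit: π = q_X(200 − 4(q_X + q_Y)) − 79q_X.
∂π/∂q_X = 121 − 8q_X − 4q_Y = 0, so q_X = 15.125 − 0.5q_Y.
At q_Y = 11: q_X = 15.125 − 0.5·11 = 9.625.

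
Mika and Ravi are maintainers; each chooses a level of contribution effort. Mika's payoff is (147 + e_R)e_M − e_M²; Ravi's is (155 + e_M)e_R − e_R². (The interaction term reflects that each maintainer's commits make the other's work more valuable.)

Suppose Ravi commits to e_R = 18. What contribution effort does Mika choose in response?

82.5

Expanding Mika's payoff: 147e_M + e_Re_M − e_M².
∂π/∂e_M = 147 + e_R − 2e_M = 0, so e_M = 73.5 + 0.5e_R.
At e_R = 18: e_M = 73.5 + 0.5·18 = 82.5.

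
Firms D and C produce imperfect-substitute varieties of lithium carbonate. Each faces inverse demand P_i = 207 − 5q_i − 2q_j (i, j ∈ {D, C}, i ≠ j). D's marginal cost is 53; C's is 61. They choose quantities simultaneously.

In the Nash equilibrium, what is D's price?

118

Firm D's profit: π = q_D(207 − 5q_D − 2q_C) − 53q_D.
∂π/∂q_D = 154 − 10q_D − 2q_C = 0 ⇒ q_D = 15.4 − 0.2q_C.
Similarly q_C = 14.6 − 0.2q_D.
Substituting the second reaction function into the first: q_D = 15.4 − 0.2(14.6 − 0.2q_D), which gives 0.96q_D = 12.48 ⇒ q_D = 13.
Then q_C = 14.6 − 0.2·13 = 12.
P_D = 207 − 5·13 − 2·12 = 118.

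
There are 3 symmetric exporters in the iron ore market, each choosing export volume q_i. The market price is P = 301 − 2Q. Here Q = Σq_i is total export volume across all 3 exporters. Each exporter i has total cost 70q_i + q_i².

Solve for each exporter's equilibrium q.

A representative exporter's profit is π_i = q_i(301 − 2Q) − 70q_i − q_i², with Q = q_i + Σ_{j≠i} q_j.
First-order condition: 231 − 6q_i − 2Σ_{j≠i} q_j = 0.
In a symmetric equilibrium every exporter chooses the same q, so Σ_{j≠i} q_j = 2q. The condition becomes 231 − 10q = 0, giving q = 231/10 = 23.1.

23.1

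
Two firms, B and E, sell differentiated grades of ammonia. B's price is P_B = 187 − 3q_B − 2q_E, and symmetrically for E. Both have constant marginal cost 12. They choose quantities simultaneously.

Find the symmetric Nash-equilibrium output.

21.875

Firm B's profit: π = q_B(187 − 3q_B − 2q_E) − 12q_B.
∂π/∂q_B = 175 − 6q_B − 2q_E = 0 ⇒ q_B = 175/6 − (1/3)q_E.
By symmetry q_E = q_B; substituting into the reaction function, (4/3)q_B = 175/6 and q_B = 21.875.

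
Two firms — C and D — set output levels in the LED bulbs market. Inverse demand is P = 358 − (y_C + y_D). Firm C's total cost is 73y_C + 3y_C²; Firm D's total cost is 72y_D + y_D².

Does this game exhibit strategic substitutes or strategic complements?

strategic substitutes

Firm C's profit: π = y_C(358 − (y_C + y_D)) − 73y_C − 3y_C².
∂π/∂y_C = 285 − 8y_C − y_D = 0, so y_C = 35.625 − 0.125y_D.
The best-response slope dy_C/dy_D = −0.125 < 0: the reaction function is downward-sloping, so the choices are strategic substitutes.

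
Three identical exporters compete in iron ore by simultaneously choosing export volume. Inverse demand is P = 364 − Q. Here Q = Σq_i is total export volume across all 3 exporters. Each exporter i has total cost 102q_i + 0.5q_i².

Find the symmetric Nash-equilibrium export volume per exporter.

A representative exporter's profit is π_i = q_i(364 − Q) − 102q_i − 0.5q_i², with Q = q_i + Σ_{j≠i} q_j.
First-order condition: 262 − 3q_i − Σ_{j≠i} q_j = 0.
In a symmetric equilibrium every exporter chooses the same q, so Σ_{j≠i} q_j = 2q. The condition becomes 262 − 5q = 0, giving q = 262/5 = 52.4.

52.4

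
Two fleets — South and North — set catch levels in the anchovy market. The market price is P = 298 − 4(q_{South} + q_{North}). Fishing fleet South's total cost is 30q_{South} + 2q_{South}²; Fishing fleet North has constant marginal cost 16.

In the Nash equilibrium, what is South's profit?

967.74

Fishing fleet South's profit: π = q_{South}(298 − 4(q_{South} + q_{North})) − 30q_{South} − 2q_{South}².
∂π/∂q_{South} = 268 − 12q_{South} − 4q_{North} = 0, so q_{South} = 67/3 − (1/3)q_{North}.
For North: ∂π/∂q_{North} = 282 − 8q_{North} − 4q_{South} = 0 ⇒ q_{North} = 35.25 − 0.5q_{South}.
Solving the two reaction functions simultaneously: (1 − (−1/3)(−0.5))q_{South} = 67/3 − (1/3)·35.25, so (5/6)q_{South} = 127/12 and q_{South} = 12.7.
Then q_{North} = 35.25 − 0.5·12.7 = 28.9.
Price P = 298 − 4·41.6 = 131.6.
South's profit: (131.6 − 30)·12.7 − 2(12.7)² = 967.74.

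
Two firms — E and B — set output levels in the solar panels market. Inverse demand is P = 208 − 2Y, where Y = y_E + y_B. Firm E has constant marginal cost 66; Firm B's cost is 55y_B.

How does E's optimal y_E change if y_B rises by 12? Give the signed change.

-6

Firm E's profit: π = y_E(208 − 2(y_E + y_B)) − 66y_E.
∂π/∂y_E = 142 − 4y_E − 2y_B = 0, so y_E = 35.5 − 0.5y_B.
The reaction-function slope is −0.5, so a 12-unit rise in y_B moves y_E by −0.5 × 12 = −6. E's best response falls — the actions are strategic substitutes.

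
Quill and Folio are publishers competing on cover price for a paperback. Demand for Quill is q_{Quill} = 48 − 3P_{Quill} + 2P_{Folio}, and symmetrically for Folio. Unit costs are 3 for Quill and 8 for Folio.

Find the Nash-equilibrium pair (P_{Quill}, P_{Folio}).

Quill's profit: π = (P_{Quill} − 3)(48 − 3P_{Quill} + 2P_{Folio}).
∂π/∂P_{Quill} = 57 − 6P_{Quill} + 2P_{Folio} = 0 ⇒ P_{Quill} = 9.5 + (1/3)P_{Folio}.
Similarly P_{Folio} = 12 + (1/3)P_{Quill}.
Solving the two reaction functions simultaneously: (1 − (1/3)(1/3))P_{Quill} = 9.5 + (1/3)·12, so (8/9)P_{Quill} = 13.5 and P_{Quill} = 15.1875.
Then P_{Folio} = 12 + (1/3)·15.1875 = 17.0625.

15.1875, 17.0625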